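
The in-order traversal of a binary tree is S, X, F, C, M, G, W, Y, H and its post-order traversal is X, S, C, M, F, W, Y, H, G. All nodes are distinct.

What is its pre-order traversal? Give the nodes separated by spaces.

The last element of post-order is the root; it splits in-order into left and right subtrees.
Root G: left subtree has 5 nodes {S, X, F, C, M}, right has 3 {W, Y, H}.
  Root F: left subtree has 2 nodes {S, X}, right has 2 {C, M}.
    Root S: left subtree has 0 nodes { }, right has 1 {X}.
    Root M: left subtree has 1 node {C}, right has 0 { }.
  Root H: left subtree has 2 nodes {W, Y}, right has 0 { }.
    Root Y: left subtree has 1 node {W}, right has 0 { }.

G F S X M C H Y W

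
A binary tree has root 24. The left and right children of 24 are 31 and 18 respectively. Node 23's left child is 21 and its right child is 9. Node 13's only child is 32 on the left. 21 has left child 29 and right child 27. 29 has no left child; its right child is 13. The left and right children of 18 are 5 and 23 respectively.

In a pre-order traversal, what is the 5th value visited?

Pre-order visits the node, then its left subtree, then its right subtree.
Visit 24.
At 24: go left to 31.
  31 is a leaf — visit 31.
At 24: go right to 18.
  Visit 18.
  At 18: go left to 5.
    5 is a leaf — visit 5.
  At 18: go right to 23.
    Visit 23.
    At 23: go left to 21.
      Visit 21.
      At 21: go left to 29.
        Visit 29.
        At 29: no left child.
        At 29: go right to 13.
          Visit 13.
          At 13: go left to 32.
            32 is a leaf — visit 32.
          At 13: no right child.
      At 21: go right to 27.
        27 is a leaf — visit 27.
    At 23: go right to 9.
      9 is a leaf — visit 9.
Full pre-order sequence: 24, 31, 18, 5, 23, 21, 29, 13, 32, 27, 9.

23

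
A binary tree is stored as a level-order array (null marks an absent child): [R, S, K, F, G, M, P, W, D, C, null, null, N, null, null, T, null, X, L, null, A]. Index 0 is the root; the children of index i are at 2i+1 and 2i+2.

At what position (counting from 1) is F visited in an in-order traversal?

In-order visits the left subtree, then the node, then the right subtree.
At R: go left to S.
  At S: go left to F.
    At F: go left to W.
      At W: go left to T.
        T is a leaf — visit T.
      Visit W.
      At W: no right child.
    Visit F.
    At F: go right to D.
      At D: go left to X.
        X is a leaf — visit X.
      Visit D.
      At D: go right to L.
        L is a leaf — visit L.
  Visit S.
  At S: go right to G.
    At G: go left to C.
      At C: no left child.
      Visit C.
      At C: go right to A.
        A is a leaf — visit A.
    Visit G.
    At G: no right child.
Visit R.
At R: go right to K.
  At K: go left to M.
    At M: no left child.
    Visit M.
    At M: go right to N.
      N is a leaf — visit N.
  Visit K.
  At K: go right to P.
    P is a leaf — visit P.
Full in-order sequence: T, W, F, X, D, L, S, C, A, G, R, M, N, K, P.

3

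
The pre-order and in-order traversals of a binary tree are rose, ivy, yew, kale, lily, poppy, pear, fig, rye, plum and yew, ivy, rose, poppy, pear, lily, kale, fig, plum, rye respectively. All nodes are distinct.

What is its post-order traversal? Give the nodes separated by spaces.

yew ivy pear poppy lily plum rye fig kale rose

The first element of pre-order is the root; it splits in-order into left and right subtrees.
Root rose: left subtree has 2 nodes {yew, ivy}, right has 7 {poppy, pear, lily, kale, fig, plum, rye}.
  Root ivy: left subtree has 1 node {yew}, right has 0 { }.
  Root kale: left subtree has 3 nodes {poppy, pear, lily}, right has 3 {fig, plum, rye}.
    Root lily: left subtree has 2 nodes {poppy, pear}, right has 0 { }.
      Root poppy: left subtree has 0 nodes { }, right has 1 {pear}.
    Root fig: left subtree has 0 nodes { }, right has 2 {plum, rye}.
      Root rye: left subtree has 1 node {plum}, right has 0 { }.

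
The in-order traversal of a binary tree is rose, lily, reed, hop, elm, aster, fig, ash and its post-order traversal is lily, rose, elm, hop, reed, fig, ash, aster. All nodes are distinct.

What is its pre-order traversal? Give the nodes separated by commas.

aster, reed, rose, lily, hop, elm, ash, fig

The last element of post-order is the root; it splits in-order into left and right subtrees.
Root aster: left subtree has 5 nodes {rose, lily, reed, hop, elm}, right has 2 {fig, ash}.
  Root reed: left subtree has 2 nodes {rose, lily}, right has 2 {hop, elm}.
    Root rose: left subtree has 0 nodes { }, right has 1 {lily}.
    Root hop: left subtree has 0 nodes { }, right has 1 {elm}.
  Root ash: left subtree has 1 node {fig}, right has 0 { }.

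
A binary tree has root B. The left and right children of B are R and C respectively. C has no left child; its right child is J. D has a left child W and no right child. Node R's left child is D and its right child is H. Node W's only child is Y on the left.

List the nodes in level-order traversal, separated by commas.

Level-order visits nodes level by level from the root, left to right within each level.
Level 0: B
Level 1: R, C
Level 2: D, H, J
Level 3: W
Level 4: Y

B, R, C, D, H, J, W, Y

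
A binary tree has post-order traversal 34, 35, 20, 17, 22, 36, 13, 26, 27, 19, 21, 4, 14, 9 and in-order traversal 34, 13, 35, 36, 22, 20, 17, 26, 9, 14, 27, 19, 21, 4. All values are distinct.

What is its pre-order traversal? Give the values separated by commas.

The last element of post-order is the root; it splits in-order into left and right subtrees.
Root 9: left subtree has 8 nodes {34, 13, 35, 36, 22, 20, 17, 26}, right has 5 {14, 27, 19, 21, 4}.
  Root 26: left subtree has 7 nodes {34, 13, 35, 36, 22, 20, 17}, right has 0 { }.
    Root 13: left subtree has 1 node {34}, right has 5 {35, 36, 22, 20, 17}.
      Root 36: left subtree has 1 node {35}, right has 3 {22, 20, 17}.
        Root 22: left subtree has 0 nodes { }, right has 2 {20, 17}.
          Root 17: left subtree has 1 node {20}, right has 0 { }.
  Root 14: left subtree has 0 nodes { }, right has 4 {27, 19, 21, 4}.
    Root 4: left subtree has 3 nodes {27, 19, 21}, right has 0 { }.
      Root 21: left subtree has 2 nodes {27, 19}, right has 0 { }.
        Root 19: left subtree has 1 node {27}, right has 0 { }.

9, 26, 13, 34, 36, 35, 22, 17, 20, 14, 4, 21, 19, 27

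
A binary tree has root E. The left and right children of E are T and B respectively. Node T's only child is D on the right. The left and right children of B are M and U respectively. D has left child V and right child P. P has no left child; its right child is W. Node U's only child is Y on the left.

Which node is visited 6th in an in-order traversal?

In-order visits the left subtree, then the node, then the right subtree.
At E: go left to T.
  At T: no left child.
  Visit T.
  At T: go right to D.
    At D: go left to V.
      V is a leaf — visit V.
    Visit D.
    At D: go right to P.
      At P: no left child.
      Visit P.
      At P: go right to W.
        W is a leaf — visit W.
Visit E.
At E: go right to B.
  At B: go left to M.
    M is a leaf — visit M.
  Visit B.
  At B: go right to U.
    At U: go left to Y.
      Y is a leaf — visit Y.
    Visit U.
    At U: no right child.
Full in-order sequence: T, V, D, P, W, E, M, B, Y, U.

E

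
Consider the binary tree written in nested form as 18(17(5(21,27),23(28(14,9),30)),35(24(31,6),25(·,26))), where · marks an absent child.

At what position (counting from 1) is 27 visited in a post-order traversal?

2

Post-order visits the left subtree, then the right subtree, then the node.
At 18: go left to 17.
  At 17: go left to 5.
    At 5: go left to 21.
      21 is a leaf — visit 21.
    At 5: go right to 27.
      27 is a leaf — visit 27.
    Visit 5.
  At 17: go right to 23.
    At 23: go left to 28.
      At 28: go left to 14.
        14 is a leaf — visit 14.
      At 28: go right to 9.
        9 is a leaf — visit 9.
      Visit 28.
    At 23: go right to 30.
      30 is a leaf — visit 30.
    Visit 23.
  Visit 17.
At 18: go right to 35.
  At 35: go left to 24.
    At 24: go left to 31.
      31 is a leaf — visit 31.
    At 24: go right to 6.
      6 is a leaf — visit 6.
    Visit 24.
  At 35: go right to 25.
    At 25: no left child.
    At 25: go right to 26.
      26 is a leaf — visit 26.
    Visit 25.
  Visit 35.
Visit 18.
Full post-order sequence: 21, 27, 5, 14, 9, 28, 30, 23, 17, 31, 6, 24, 26, 25, 35, 18.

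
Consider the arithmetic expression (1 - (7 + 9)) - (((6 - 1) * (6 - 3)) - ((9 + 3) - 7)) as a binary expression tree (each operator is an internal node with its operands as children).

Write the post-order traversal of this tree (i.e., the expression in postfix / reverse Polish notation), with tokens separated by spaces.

Post-order on an expression tree gives postfix notation: for each operator, emit left operand, right operand, then the operator.

1 7 9 + - 6 1 - 6 3 - * 9 3 + 7 - - -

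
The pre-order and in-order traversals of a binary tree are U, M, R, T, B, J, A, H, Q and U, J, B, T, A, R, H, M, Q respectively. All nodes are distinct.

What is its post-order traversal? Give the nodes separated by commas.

J, B, A, T, H, R, Q, M, U

The first element of pre-order is the root; it splits in-order into left and right subtrees.
Root U: left subtree has 0 nodes { }, right has 8 {J, B, T, A, R, H, M, Q}.
  Root M: left subtree has 6 nodes {J, B, T, A, R, H}, right has 1 {Q}.
    Root R: left subtree has 4 nodes {J, B, T, A}, right has 1 {H}.
      Root T: left subtree has 2 nodes {J, B}, right has 1 {A}.
        Root B: left subtree has 1 node {J}, right has 0 { }.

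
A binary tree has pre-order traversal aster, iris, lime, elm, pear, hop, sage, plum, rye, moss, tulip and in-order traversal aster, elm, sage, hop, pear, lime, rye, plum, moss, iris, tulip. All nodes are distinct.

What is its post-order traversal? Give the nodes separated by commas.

sage, hop, pear, elm, rye, moss, plum, lime, tulip, iris, aster

The first element of pre-order is the root; it splits in-order into left and right subtrees.
Root aster: left subtree has 0 nodes { }, right has 10 {elm, sage, hop, pear, lime, rye, plum, moss, iris, tulip}.
  Root iris: left subtree has 8 nodes {elm, sage, hop, pear, lime, rye, plum, moss}, right has 1 {tulip}.
    Root lime: left subtree has 4 nodes {elm, sage, hop, pear}, right has 3 {rye, plum, moss}.
      Root elm: left subtree has 0 nodes { }, right has 3 {sage, hop, pear}.
        Root pear: left subtree has 2 nodes {sage, hop}, right has 0 { }.
          Root hop: left subtree has 1 node {sage}, right has 0 { }.
      Root plum: left subtree has 1 node {rye}, right has 1 {moss}.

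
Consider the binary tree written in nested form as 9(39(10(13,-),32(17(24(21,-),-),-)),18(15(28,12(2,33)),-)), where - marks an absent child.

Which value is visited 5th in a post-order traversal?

Post-order visits the left subtree, then the right subtree, then the node.
At 9: go left to 39.
  At 39: go left to 10.
    At 10: go left to 13.
      13 is a leaf — visit 13.
    At 10: no right child.
    Visit 10.
  At 39: go right to 32.
    At 32: go left to 17.
      At 17: go left to 24.
        At 24: go left to 21.
          21 is a leaf — visit 21.
        At 24: no right child.
        Visit 24.
      At 17: no right child.
      Visit 17.
    At 32: no right child.
    Visit 32.
  Visit 39.
At 9: go right to 18.
  At 18: go left to 15.
    At 15: go left to 28.
      28 is a leaf — visit 28.
    At 15: go right to 12.
      At 12: go left to 2.
        2 is a leaf — visit 2.
      At 12: go right to 33.
        33 is a leaf — visit 33.
      Visit 12.
    Visit 15.
  At 18: no right child.
  Visit 18.
Visit 9.
Full post-order sequence: 13, 10, 21, 24, 17, 32, 39, 28, 2, 33, 12, 15, 18, 9.

17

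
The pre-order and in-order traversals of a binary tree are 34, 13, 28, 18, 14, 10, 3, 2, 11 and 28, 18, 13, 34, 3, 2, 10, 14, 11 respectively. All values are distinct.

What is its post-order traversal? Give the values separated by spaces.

The first element of pre-order is the root; it splits in-order into left and right subtrees.
Root 34: left subtree has 3 nodes {28, 18, 13}, right has 5 {3, 2, 10, 14, 11}.
  Root 13: left subtree has 2 nodes {28, 18}, right has 0 { }.
    Root 28: left subtree has 0 nodes { }, right has 1 {18}.
  Root 14: left subtree has 3 nodes {3, 2, 10}, right has 1 {11}.
    Root 10: left subtree has 2 nodes {3, 2}, right has 0 { }.
      Root 3: left subtree has 0 nodes { }, right has 1 {2}.

18 28 13 2 3 10 11 14 34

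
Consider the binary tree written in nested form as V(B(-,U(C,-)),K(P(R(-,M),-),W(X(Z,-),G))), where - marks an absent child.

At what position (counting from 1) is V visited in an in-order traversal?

In-order visits the left subtree, then the node, then the right subtree.
At V: go left to B.
  At B: no left child.
  Visit B.
  At B: go right to U.
    At U: go left to C.
      C is a leaf — visit C.
    Visit U.
    At U: no right child.
Visit V.
At V: go right to K.
  At K: go left to P.
    At P: go left to R.
      At R: no left child.
      Visit R.
      At R: go right to M.
        M is a leaf — visit M.
    Visit P.
    At P: no right child.
  Visit K.
  At K: go right to W.
    At W: go left to X.
      At X: go left to Z.
        Z is a leaf — visit Z.
      Visit X.
      At X: no right child.
    Visit W.
    At W: go right to G.
      G is a leaf — visit G.
Full in-order sequence: B, C, U, V, R, M, P, K, Z, X, W, G.

4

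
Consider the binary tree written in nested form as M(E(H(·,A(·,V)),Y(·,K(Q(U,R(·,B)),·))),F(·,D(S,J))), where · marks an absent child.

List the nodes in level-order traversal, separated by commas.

Level-order visits nodes level by level from the root, left to right within each level.
Level 0: M
Level 1: E, F
Level 2: H, Y, D
Level 3: A, K, S, J
Level 4: V, Q
Level 5: U, R
Level 6: B

M, E, F, H, Y, D, A, K, S, J, V, Q, U, R, B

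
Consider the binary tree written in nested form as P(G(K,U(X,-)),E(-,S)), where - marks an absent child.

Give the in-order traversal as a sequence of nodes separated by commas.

In-order visits the left subtree, then the node, then the right subtree.
At P: go left to G.
  At G: go left to K.
    K is a leaf — visit K.
  Visit G.
  At G: go right to U.
    At U: go left to X.
      X is a leaf — visit X.
    Visit U.
    At U: no right child.
Visit P.
At P: go right to E.
  At E: no left child.
  Visit E.
  At E: go right to S.
    S is a leaf — visit S.

K, G, X, U, P, E, S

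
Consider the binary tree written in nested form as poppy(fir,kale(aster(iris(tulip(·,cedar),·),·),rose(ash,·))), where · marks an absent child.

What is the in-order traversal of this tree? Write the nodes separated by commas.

fir, poppy, tulip, cedar, iris, aster, kale, ash, rose

In-order visits the left subtree, then the node, then the right subtree.
At poppy: go left to fir.
  fir is a leaf — visit fir.
Visit poppy.
At poppy: go right to kale.
  At kale: go left to aster.
    At aster: go left to iris.
      At iris: go left to tulip.
        At tulip: no left child.
        Visit tulip.
        At tulip: go right to cedar.
          cedar is a leaf — visit cedar.
      Visit iris.
      At iris: no right child.
    Visit aster.
    At aster: no right child.
  Visit kale.
  At kale: go right to rose.
    At rose: go left to ash.
      ash is a leaf — visit ash.
    Visit rose.
    At rose: no right child.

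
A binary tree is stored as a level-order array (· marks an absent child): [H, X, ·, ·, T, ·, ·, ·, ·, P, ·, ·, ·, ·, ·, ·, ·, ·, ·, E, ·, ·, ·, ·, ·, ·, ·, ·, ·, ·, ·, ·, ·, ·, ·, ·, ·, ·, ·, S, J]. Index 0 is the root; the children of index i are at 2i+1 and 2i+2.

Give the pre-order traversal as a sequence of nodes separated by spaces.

H X T P E S J

Pre-order visits the node, then its left subtree, then its right subtree.
Visit H.
At H: go left to X.
  Visit X.
  At X: no left child.
  At X: go right to T.
    Visit T.
    At T: go left to P.
      Visit P.
      At P: go left to E.
        Visit E.
        At E: go left to S.
          S is a leaf — visit S.
        At E: go right to J.
          J is a leaf — visit J.
      At P: no right child.
    At T: no right child.
At H: no right child.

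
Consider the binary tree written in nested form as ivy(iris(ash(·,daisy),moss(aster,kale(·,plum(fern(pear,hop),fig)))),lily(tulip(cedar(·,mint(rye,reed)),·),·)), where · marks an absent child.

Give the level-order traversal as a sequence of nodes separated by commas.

ivy, iris, lily, ash, moss, tulip, daisy, aster, kale, cedar, plum, mint, fern, fig, rye, reed, pear, hop

Level-order visits nodes level by level from the root, left to right within each level.
Level 0: ivy
Level 1: iris, lily
Level 2: ash, moss, tulip
Level 3: daisy, aster, kale, cedar
Level 4: plum, mint
Level 5: fern, fig, rye, reed
Level 6: pear, hop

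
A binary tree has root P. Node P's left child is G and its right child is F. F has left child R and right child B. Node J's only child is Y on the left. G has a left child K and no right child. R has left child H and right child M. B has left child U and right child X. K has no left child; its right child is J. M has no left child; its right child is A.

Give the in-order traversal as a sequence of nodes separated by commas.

K, Y, J, G, P, H, R, M, A, F, U, B, X

In-order visits the left subtree, then the node, then the right subtree.
At P: go left to G.
  At G: go left to K.
    At K: no left child.
    Visit K.
    At K: go right to J.
      At J: go left to Y.
        Y is a leaf — visit Y.
      Visit J.
      At J: no right child.
  Visit G.
  At G: no right child.
Visit P.
At P: go right to F.
  At F: go left to R.
    At R: go left to H.
      H is a leaf — visit H.
    Visit R.
    At R: go right to M.
      At M: no left child.
      Visit M.
      At M: go right to A.
        A is a leaf — visit A.
  Visit F.
  At F: go right to B.
    At B: go left to U.
      U is a leaf — visit U.
    Visit B.
    At B: go right to X.
      X is a leaf — visit X.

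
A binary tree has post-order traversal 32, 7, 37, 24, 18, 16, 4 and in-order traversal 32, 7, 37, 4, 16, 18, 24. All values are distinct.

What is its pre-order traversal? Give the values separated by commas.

4, 37, 7, 32, 16, 18, 24

The last element of post-order is the root; it splits in-order into left and right subtrees.
Root 4: left subtree has 3 nodes {32, 7, 37}, right has 3 {16, 18, 24}.
  Root 37: left subtree has 2 nodes {32, 7}, right has 0 { }.
    Root 7: left subtree has 1 node {32}, right has 0 { }.
  Root 16: left subtree has 0 nodes { }, right has 2 {18, 24}.
    Root 18: left subtree has 0 nodes { }, right has 1 {24}.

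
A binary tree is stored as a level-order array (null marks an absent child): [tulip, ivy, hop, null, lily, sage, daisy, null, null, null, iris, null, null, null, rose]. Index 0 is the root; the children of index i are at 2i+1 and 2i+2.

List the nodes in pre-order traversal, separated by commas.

tulip, ivy, lily, iris, hop, sage, daisy, rose

Pre-order visits the node, then its left subtree, then its right subtree.
Visit tulip.
At tulip: go left to ivy.
  Visit ivy.
  At ivy: no left child.
  At ivy: go right to lily.
    Visit lily.
    At lily: no left child.
    At lily: go right to iris.
      iris is a leaf — visit iris.
At tulip: go right to hop.
  Visit hop.
  At hop: go left to sage.
    sage is a leaf — visit sage.
  At hop: go right to daisy.
    Visit daisy.
    At daisy: no left child.
    At daisy: go right to rose.
      rose is a leaf — visit rose.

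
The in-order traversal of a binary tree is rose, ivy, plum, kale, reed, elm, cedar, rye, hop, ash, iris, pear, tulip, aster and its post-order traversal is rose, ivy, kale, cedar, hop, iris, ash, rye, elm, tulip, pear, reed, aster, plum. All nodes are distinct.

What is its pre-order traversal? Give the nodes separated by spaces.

The last element of post-order is the root; it splits in-order into left and right subtrees.
Root plum: left subtree has 2 nodes {rose, ivy}, right has 11 {kale, reed, elm, cedar, rye, hop, ash, iris, pear, tulip, aster}.
  Root ivy: left subtree has 1 node {rose}, right has 0 { }.
  Root aster: left subtree has 10 nodes {kale, reed, elm, cedar, rye, hop, ash, iris, pear, tulip}, right has 0 { }.
    Root reed: left subtree has 1 node {kale}, right has 8 {elm, cedar, rye, hop, ash, iris, pear, tulip}.
      Root pear: left subtree has 6 nodes {elm, cedar, rye, hop, ash, iris}, right has 1 {tulip}.
        Root elm: left subtree has 0 nodes { }, right has 5 {cedar, rye, hop, ash, iris}.
          Root rye: left subtree has 1 node {cedar}, right has 3 {hop, ash, iris}.
            Root ash: left subtree has 1 node {hop}, right has 1 {iris}.

plum ivy rose aster reed kale pear elm rye cedar ash hop iris tulip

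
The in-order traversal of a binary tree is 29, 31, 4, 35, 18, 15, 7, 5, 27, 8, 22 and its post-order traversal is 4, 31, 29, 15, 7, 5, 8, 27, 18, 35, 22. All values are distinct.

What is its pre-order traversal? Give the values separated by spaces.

22 35 29 31 4 18 27 5 7 15 8

The last element of post-order is the root; it splits in-order into left and right subtrees.
Root 22: left subtree has 10 nodes {29, 31, 4, 35, 18, 15, 7, 5, 27, 8}, right has 0 { }.
  Root 35: left subtree has 3 nodes {29, 31, 4}, right has 6 {18, 15, 7, 5, 27, 8}.
    Root 29: left subtree has 0 nodes { }, right has 2 {31, 4}.
      Root 31: left subtree has 0 nodes { }, right has 1 {4}.
    Root 18: left subtree has 0 nodes { }, right has 5 {15, 7, 5, 27, 8}.
      Root 27: left subtree has 3 nodes {15, 7, 5}, right has 1 {8}.
        Root 5: left subtree has 2 nodes {15, 7}, right has 0 { }.
          Root 7: left subtree has 1 node {15}, right has 0 { }.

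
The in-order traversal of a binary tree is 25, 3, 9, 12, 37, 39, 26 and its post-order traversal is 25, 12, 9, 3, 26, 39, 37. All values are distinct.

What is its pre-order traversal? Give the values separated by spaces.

37 3 25 9 12 39 26

The last element of post-order is the root; it splits in-order into left and right subtrees.
Root 37: left subtree has 4 nodes {25, 3, 9, 12}, right has 2 {39, 26}.
  Root 3: left subtree has 1 node {25}, right has 2 {9, 12}.
    Root 9: left subtree has 0 nodes { }, right has 1 {12}.
  Root 39: left subtree has 0 nodes { }, right has 1 {26}.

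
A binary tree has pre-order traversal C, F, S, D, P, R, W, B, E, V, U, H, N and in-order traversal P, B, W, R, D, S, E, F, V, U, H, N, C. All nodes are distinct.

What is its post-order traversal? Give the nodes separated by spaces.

B W R P D E S N H U V F C

The first element of pre-order is the root; it splits in-order into left and right subtrees.
Root C: left subtree has 12 nodes {P, B, W, R, D, S, E, F, V, U, H, N}, right has 0 { }.
  Root F: left subtree has 7 nodes {P, B, W, R, D, S, E}, right has 4 {V, U, H, N}.
    Root S: left subtree has 5 nodes {P, B, W, R, D}, right has 1 {E}.
      Root D: left subtree has 4 nodes {P, B, W, R}, right has 0 { }.
        Root P: left subtree has 0 nodes { }, right has 3 {B, W, R}.
          Root R: left subtree has 2 nodes {B, W}, right has 0 { }.
            Root W: left subtree has 1 node {B}, right has 0 { }.
    Root V: left subtree has 0 nodes { }, right has 3 {U, H, N}.
      Root U: left subtree has 0 nodes { }, right has 2 {H, N}.
        Root H: left subtree has 0 nodes { }, right has 1 {N}.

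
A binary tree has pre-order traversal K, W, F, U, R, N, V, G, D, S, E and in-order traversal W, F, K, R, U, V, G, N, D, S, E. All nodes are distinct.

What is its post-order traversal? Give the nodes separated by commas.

The first element of pre-order is the root; it splits in-order into left and right subtrees.
Root K: left subtree has 2 nodes {W, F}, right has 8 {R, U, V, G, N, D, S, E}.
  Root W: left subtree has 0 nodes { }, right has 1 {F}.
  Root U: left subtree has 1 node {R}, right has 6 {V, G, N, D, S, E}.
    Root N: left subtree has 2 nodes {V, G}, right has 3 {D, S, E}.
      Root V: left subtree has 0 nodes { }, right has 1 {G}.
      Root D: left subtree has 0 nodes { }, right has 2 {S, E}.
        Root S: left subtree has 0 nodes { }, right has 1 {E}.

F, W, R, G, V, E, S, D, N, U, K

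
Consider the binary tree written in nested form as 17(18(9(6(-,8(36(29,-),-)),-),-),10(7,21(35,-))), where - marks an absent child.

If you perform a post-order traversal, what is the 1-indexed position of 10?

10

Post-order visits the left subtree, then the right subtree, then the node.
At 17: go left to 18.
  At 18: go left to 9.
    At 9: go left to 6.
      At 6: no left child.
      At 6: go right to 8.
        At 8: go left to 36.
          At 36: go left to 29.
            29 is a leaf — visit 29.
          At 36: no right child.
          Visit 36.
        At 8: no right child.
        Visit 8.
      Visit 6.
    At 9: no right child.
    Visit 9.
  At 18: no right child.
  Visit 18.
At 17: go right to 10.
  At 10: go left to 7.
    7 is a leaf — visit 7.
  At 10: go right to 21.
    At 21: go left to 35.
      35 is a leaf — visit 35.
    At 21: no right child.
    Visit 21.
  Visit 10.
Visit 17.
Full post-order sequence: 29, 36, 8, 6, 9, 18, 7, 35, 21, 10, 17.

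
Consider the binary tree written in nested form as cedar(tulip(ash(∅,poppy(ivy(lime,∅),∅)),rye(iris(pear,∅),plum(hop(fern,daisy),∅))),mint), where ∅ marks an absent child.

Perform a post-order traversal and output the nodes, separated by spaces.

lime ivy poppy ash pear iris fern daisy hop plum rye tulip mint cedar

Post-order visits the left subtree, then the right subtree, then the node.
At cedar: go left to tulip.
  At tulip: go left to ash.
    At ash: no left child.
    At ash: go right to poppy.
      At poppy: go left to ivy.
        At ivy: go left to lime.
          lime is a leaf — visit lime.
        At ivy: no right child.
        Visit ivy.
      At poppy: no right child.
      Visit poppy.
    Visit ash.
  At tulip: go right to rye.
    At rye: go left to iris.
      At iris: go left to pear.
        pear is a leaf — visit pear.
      At iris: no right child.
      Visit iris.
    At rye: go right to plum.
      At plum: go left to hop.
        At hop: go left to fern.
          fern is a leaf — visit fern.
        At hop: go right to daisy.
          daisy is a leaf — visit daisy.
        Visit hop.
      At plum: no right child.
      Visit plum.
    Visit rye.
  Visit tulip.
At cedar: go right to mint.
  mint is a leaf — visit mint.
Visit cedar.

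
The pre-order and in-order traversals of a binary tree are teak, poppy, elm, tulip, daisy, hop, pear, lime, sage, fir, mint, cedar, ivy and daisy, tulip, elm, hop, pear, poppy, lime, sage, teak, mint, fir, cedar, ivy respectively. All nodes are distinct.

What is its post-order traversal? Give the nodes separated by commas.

daisy, tulip, pear, hop, elm, sage, lime, poppy, mint, ivy, cedar, fir, teak

The first element of pre-order is the root; it splits in-order into left and right subtrees.
Root teak: left subtree has 8 nodes {daisy, tulip, elm, hop, pear, poppy, lime, sage}, right has 4 {mint, fir, cedar, ivy}.
  Root poppy: left subtree has 5 nodes {daisy, tulip, elm, hop, pear}, right has 2 {lime, sage}.
    Root elm: left subtree has 2 nodes {daisy, tulip}, right has 2 {hop, pear}.
      Root tulip: left subtree has 1 node {daisy}, right has 0 { }.
      Root hop: left subtree has 0 nodes { }, right has 1 {pear}.
    Root lime: left subtree has 0 nodes { }, right has 1 {sage}.
  Root fir: left subtree has 1 node {mint}, right has 2 {cedar, ivy}.
    Root cedar: left subtree has 0 nodes { }, right has 1 {ivy}.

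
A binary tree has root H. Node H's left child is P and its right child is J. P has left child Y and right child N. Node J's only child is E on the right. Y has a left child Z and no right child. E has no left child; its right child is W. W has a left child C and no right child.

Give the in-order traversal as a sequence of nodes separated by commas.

Z, Y, P, N, H, J, E, C, W

In-order visits the left subtree, then the node, then the right subtree.
At H: go left to P.
  At P: go left to Y.
    At Y: go left to Z.
      Z is a leaf — visit Z.
    Visit Y.
    At Y: no right child.
  Visit P.
  At P: go right to N.
    N is a leaf — visit N.
Visit H.
At H: go right to J.
  At J: no left child.
  Visit J.
  At J: go right to E.
    At E: no left child.
    Visit E.
    At E: go right to W.
      At W: go left to C.
        C is a leaf — visit C.
      Visit W.
      At W: no right child.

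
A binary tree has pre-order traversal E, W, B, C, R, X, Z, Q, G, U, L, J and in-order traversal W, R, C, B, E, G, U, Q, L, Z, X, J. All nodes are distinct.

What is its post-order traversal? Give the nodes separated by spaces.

The first element of pre-order is the root; it splits in-order into left and right subtrees.
Root E: left subtree has 4 nodes {W, R, C, B}, right has 7 {G, U, Q, L, Z, X, J}.
  Root W: left subtree has 0 nodes { }, right has 3 {R, C, B}.
    Root B: left subtree has 2 nodes {R, C}, right has 0 { }.
      Root C: left subtree has 1 node {R}, right has 0 { }.
  Root X: left subtree has 5 nodes {G, U, Q, L, Z}, right has 1 {J}.
    Root Z: left subtree has 4 nodes {G, U, Q, L}, right has 0 { }.
      Root Q: left subtree has 2 nodes {G, U}, right has 1 {L}.
        Root G: left subtree has 0 nodes { }, right has 1 {U}.

R C B W U G L Q Z J X E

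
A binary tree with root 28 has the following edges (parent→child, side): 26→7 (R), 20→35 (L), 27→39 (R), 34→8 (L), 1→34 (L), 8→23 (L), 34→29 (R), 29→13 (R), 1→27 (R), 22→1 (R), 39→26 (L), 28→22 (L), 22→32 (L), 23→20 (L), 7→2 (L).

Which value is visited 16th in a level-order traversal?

Level-order visits nodes level by level from the root, left to right within each level.
Level 0: 28
Level 1: 22
Level 2: 32, 1
Level 3: 34, 27
Level 4: 8, 29, 39
Level 5: 23, 13, 26
Level 6: 20, 7
Level 7: 35, 2
Full level-order sequence: 28, 22, 32, 1, 34, 27, 8, 29, 39, 23, 13, 26, 20, 7, 35, 2.

2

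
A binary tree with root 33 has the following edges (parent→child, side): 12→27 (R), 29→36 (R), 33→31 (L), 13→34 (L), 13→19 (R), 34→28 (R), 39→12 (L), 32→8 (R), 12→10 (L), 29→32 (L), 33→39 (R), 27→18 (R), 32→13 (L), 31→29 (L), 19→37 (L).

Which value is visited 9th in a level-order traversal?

Level-order visits nodes level by level from the root, left to right within each level.
Level 0: 33
Level 1: 31, 39
Level 2: 29, 12
Level 3: 32, 36, 10, 27
Level 4: 13, 8, 18
Level 5: 34, 19
Level 6: 28, 37
Full level-order sequence: 33, 31, 39, 29, 12, 32, 36, 10, 27, 13, 8, 18, 34, 19, 28, 37.

27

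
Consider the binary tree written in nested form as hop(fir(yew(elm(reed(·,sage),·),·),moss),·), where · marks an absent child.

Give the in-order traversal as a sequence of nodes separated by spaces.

reed sage elm yew fir moss hop

In-order visits the left subtree, then the node, then the right subtree.
At hop: go left to fir.
  At fir: go left to yew.
    At yew: go left to elm.
      At elm: go left to reed.
        At reed: no left child.
        Visit reed.
        At reed: go right to sage.
          sage is a leaf — visit sage.
      Visit elm.
      At elm: no right child.
    Visit yew.
    At yew: no right child.
  Visit fir.
  At fir: go right to moss.
    moss is a leaf — visit moss.
Visit hop.
At hop: no right child.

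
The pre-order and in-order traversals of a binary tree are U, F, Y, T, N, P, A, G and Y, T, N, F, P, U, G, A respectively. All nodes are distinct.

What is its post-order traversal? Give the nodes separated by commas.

N, T, Y, P, F, G, A, U

The first element of pre-order is the root; it splits in-order into left and right subtrees.
Root U: left subtree has 5 nodes {Y, T, N, F, P}, right has 2 {G, A}.
  Root F: left subtree has 3 nodes {Y, T, N}, right has 1 {P}.
    Root Y: left subtree has 0 nodes { }, right has 2 {T, N}.
      Root T: left subtree has 0 nodes { }, right has 1 {N}.
  Root A: left subtree has 1 node {G}, right has 0 { }.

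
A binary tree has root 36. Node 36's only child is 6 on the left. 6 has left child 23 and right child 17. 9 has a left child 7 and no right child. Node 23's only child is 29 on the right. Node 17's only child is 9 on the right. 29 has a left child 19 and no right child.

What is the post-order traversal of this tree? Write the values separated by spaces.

Post-order visits the left subtree, then the right subtree, then the node.
At 36: go left to 6.
  At 6: go left to 23.
    At 23: no left child.
    At 23: go right to 29.
      At 29: go left to 19.
        19 is a leaf — visit 19.
      At 29: no right child.
      Visit 29.
    Visit 23.
  At 6: go right to 17.
    At 17: no left child.
    At 17: go right to 9.
      At 9: go left to 7.
        7 is a leaf — visit 7.
      At 9: no right child.
      Visit 9.
    Visit 17.
  Visit 6.
At 36: no right child.
Visit 36.

19 29 23 7 9 17 6 36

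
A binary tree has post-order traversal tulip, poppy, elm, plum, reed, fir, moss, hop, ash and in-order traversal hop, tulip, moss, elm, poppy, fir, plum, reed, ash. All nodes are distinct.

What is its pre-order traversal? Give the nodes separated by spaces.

The last element of post-order is the root; it splits in-order into left and right subtrees.
Root ash: left subtree has 8 nodes {hop, tulip, moss, elm, poppy, fir, plum, reed}, right has 0 { }.
  Root hop: left subtree has 0 nodes { }, right has 7 {tulip, moss, elm, poppy, fir, plum, reed}.
    Root moss: left subtree has 1 node {tulip}, right has 5 {elm, poppy, fir, plum, reed}.
      Root fir: left subtree has 2 nodes {elm, poppy}, right has 2 {plum, reed}.
        Root elm: left subtree has 0 nodes { }, right has 1 {poppy}.
        Root reed: left subtree has 1 node {plum}, right has 0 { }.

ash hop moss tulip fir elm poppy reed plum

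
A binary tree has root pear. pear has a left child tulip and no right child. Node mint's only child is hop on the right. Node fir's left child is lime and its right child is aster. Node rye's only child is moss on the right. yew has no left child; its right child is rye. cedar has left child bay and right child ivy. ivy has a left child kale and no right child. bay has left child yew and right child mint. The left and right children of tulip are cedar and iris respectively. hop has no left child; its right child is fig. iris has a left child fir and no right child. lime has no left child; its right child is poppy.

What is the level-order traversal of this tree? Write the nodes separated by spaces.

pear tulip cedar iris bay ivy fir yew mint kale lime aster rye hop poppy moss fig

Level-order visits nodes level by level from the root, left to right within each level.
Level 0: pear
Level 1: tulip
Level 2: cedar, iris
Level 3: bay, ivy, fir
Level 4: yew, mint, kale, lime, aster
Level 5: rye, hop, poppy
Level 6: moss, fig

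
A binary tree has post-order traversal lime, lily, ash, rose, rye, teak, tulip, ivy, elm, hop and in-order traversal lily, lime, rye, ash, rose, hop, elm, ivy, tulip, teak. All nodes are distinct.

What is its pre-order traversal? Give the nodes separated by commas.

The last element of post-order is the root; it splits in-order into left and right subtrees.
Root hop: left subtree has 5 nodes {lily, lime, rye, ash, rose}, right has 4 {elm, ivy, tulip, teak}.
  Root rye: left subtree has 2 nodes {lily, lime}, right has 2 {ash, rose}.
    Root lily: left subtree has 0 nodes { }, right has 1 {lime}.
    Root rose: left subtree has 1 node {ash}, right has 0 { }.
  Root elm: left subtree has 0 nodes { }, right has 3 {ivy, tulip, teak}.
    Root ivy: left subtree has 0 nodes { }, right has 2 {tulip, teak}.
      Root tulip: left subtree has 0 nodes { }, right has 1 {teak}.

hop, rye, lily, lime, rose, ash, elm, ivy, tulip, teak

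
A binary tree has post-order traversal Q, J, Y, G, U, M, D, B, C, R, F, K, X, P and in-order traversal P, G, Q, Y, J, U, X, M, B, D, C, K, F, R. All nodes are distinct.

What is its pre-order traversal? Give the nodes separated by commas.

P, X, U, G, Y, Q, J, K, C, B, M, D, F, R

The last element of post-order is the root; it splits in-order into left and right subtrees.
Root P: left subtree has 0 nodes { }, right has 13 {G, Q, Y, J, U, X, M, B, D, C, K, F, R}.
  Root X: left subtree has 5 nodes {G, Q, Y, J, U}, right has 7 {M, B, D, C, K, F, R}.
    Root U: left subtree has 4 nodes {G, Q, Y, J}, right has 0 { }.
      Root G: left subtree has 0 nodes { }, right has 3 {Q, Y, J}.
        Root Y: left subtree has 1 node {Q}, right has 1 {J}.
    Root K: left subtree has 4 nodes {M, B, D, C}, right has 2 {F, R}.
      Root C: left subtree has 3 nodes {M, B, D}, right has 0 { }.
        Root B: left subtree has 1 node {M}, right has 1 {D}.
      Root F: left subtree has 0 nodes { }, right has 1 {R}.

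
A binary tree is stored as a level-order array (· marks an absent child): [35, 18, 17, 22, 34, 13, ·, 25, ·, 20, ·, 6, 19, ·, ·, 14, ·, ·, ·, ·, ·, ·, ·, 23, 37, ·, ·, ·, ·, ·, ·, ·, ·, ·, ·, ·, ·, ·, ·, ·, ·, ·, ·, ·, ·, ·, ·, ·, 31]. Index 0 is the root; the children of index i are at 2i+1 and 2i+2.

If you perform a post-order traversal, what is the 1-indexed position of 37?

9

Post-order visits the left subtree, then the right subtree, then the node.
At 35: go left to 18.
  At 18: go left to 22.
    At 22: go left to 25.
      At 25: go left to 14.
        14 is a leaf — visit 14.
      At 25: no right child.
      Visit 25.
    At 22: no right child.
    Visit 22.
  At 18: go right to 34.
    At 34: go left to 20.
      20 is a leaf — visit 20.
    At 34: no right child.
    Visit 34.
  Visit 18.
At 35: go right to 17.
  At 17: go left to 13.
    At 13: go left to 6.
      At 6: go left to 23.
        At 23: no left child.
        At 23: go right to 31.
          31 is a leaf — visit 31.
        Visit 23.
      At 6: go right to 37.
        37 is a leaf — visit 37.
      Visit 6.
    At 13: go right to 19.
      19 is a leaf — visit 19.
    Visit 13.
  At 17: no right child.
  Visit 17.
Visit 35.
Full post-order sequence: 14, 25, 22, 20, 34, 18, 31, 23, 37, 6, 19, 13, 17, 35.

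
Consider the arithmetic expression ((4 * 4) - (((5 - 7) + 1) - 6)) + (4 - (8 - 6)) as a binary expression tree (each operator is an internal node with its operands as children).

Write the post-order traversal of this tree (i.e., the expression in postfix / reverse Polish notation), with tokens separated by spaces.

Post-order on an expression tree gives postfix notation: for each operator, emit left operand, right operand, then the operator.

4 4 * 5 7 - 1 + 6 - - 4 8 6 - - +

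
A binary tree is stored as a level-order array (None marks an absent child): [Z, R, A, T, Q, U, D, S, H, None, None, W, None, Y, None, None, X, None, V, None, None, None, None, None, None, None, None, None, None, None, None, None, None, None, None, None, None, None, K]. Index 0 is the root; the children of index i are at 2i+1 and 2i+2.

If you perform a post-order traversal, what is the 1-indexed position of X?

1

Post-order visits the left subtree, then the right subtree, then the node.
At Z: go left to R.
  At R: go left to T.
    At T: go left to S.
      At S: no left child.
      At S: go right to X.
        X is a leaf — visit X.
      Visit S.
    At T: go right to H.
      At H: no left child.
      At H: go right to V.
        At V: no left child.
        At V: go right to K.
          K is a leaf — visit K.
        Visit V.
      Visit H.
    Visit T.
  At R: go right to Q.
    Q is a leaf — visit Q.
  Visit R.
At Z: go right to A.
  At A: go left to U.
    At U: go left to W.
      W is a leaf — visit W.
    At U: no right child.
    Visit U.
  At A: go right to D.
    At D: go left to Y.
      Y is a leaf — visit Y.
    At D: no right child.
    Visit D.
  Visit A.
Visit Z.
Full post-order sequence: X, S, K, V, H, T, Q, R, W, U, Y, D, A, Z.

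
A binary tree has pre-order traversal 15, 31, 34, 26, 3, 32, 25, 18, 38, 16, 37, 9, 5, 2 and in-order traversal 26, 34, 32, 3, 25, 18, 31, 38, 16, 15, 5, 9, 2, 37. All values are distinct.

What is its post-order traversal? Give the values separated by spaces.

The first element of pre-order is the root; it splits in-order into left and right subtrees.
Root 15: left subtree has 9 nodes {26, 34, 32, 3, 25, 18, 31, 38, 16}, right has 4 {5, 9, 2, 37}.
  Root 31: left subtree has 6 nodes {26, 34, 32, 3, 25, 18}, right has 2 {38, 16}.
    Root 34: left subtree has 1 node {26}, right has 4 {32, 3, 25, 18}.
      Root 3: left subtree has 1 node {32}, right has 2 {25, 18}.
        Root 25: left subtree has 0 nodes { }, right has 1 {18}.
    Root 38: left subtree has 0 nodes { }, right has 1 {16}.
  Root 37: left subtree has 3 nodes {5, 9, 2}, right has 0 { }.
    Root 9: left subtree has 1 node {5}, right has 1 {2}.

26 32 18 25 3 34 16 38 31 5 2 9 37 15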